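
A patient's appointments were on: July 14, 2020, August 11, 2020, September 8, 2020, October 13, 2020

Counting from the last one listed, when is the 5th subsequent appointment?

March 9, 2021

All dates are Tuesdays, 28, 28, 35 days apart.
Specifically, the 2nd Tuesday of each month.
2nd Tuesday of November 2020: November 10, 2020.
2nd Tuesday of December 2020: December 8, 2020.
January 2021 — 2nd Tuesday is January 12, 2021.
2nd Tuesday of February 2021: February 9, 2021.
2nd Tuesday of March 2021: March 9, 2021.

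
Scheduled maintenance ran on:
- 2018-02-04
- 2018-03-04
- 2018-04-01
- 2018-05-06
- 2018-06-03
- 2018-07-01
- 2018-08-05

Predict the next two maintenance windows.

Gaps: 28, 28, 35, 28, 28, 35 days — a mix of 28 and 35. Every date is a Sunday.
Each is the 1st Sunday of its month.
1st Sunday of September 2018: 2018-09-02.
October 2018 — 1st Sunday is 2018-10-07.

2018-09-02, 2018-10-07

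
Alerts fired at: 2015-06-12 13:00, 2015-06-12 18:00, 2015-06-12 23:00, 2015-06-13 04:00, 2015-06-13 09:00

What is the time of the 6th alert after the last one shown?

2015-06-14 15:00

Gaps: 5, 5, 5, 5 hours — each event is 5 hours after the previous one.
2015-06-13 09:00 + 5 h = 2015-06-13 14:00.
2015-06-13 14:00 + 5 h = 2015-06-13 19:00.
2015-06-13 19:00 + 5 h = 2015-06-14 00:00.
2015-06-14 00:00 + 5 h = 2015-06-14 05:00.
2015-06-14 05:00 + 5 h = 2015-06-14 10:00.
2015-06-14 10:00 + 5 h = 2015-06-14 15:00.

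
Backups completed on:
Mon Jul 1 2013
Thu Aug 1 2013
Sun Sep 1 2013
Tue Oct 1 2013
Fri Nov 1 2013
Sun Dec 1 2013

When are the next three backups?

Wed Jan 1 2014, Sat Feb 1 2014, Sat Mar 1 2014

Gaps: 31, 31, 30, 31, 30 days — not constant. Every event is on the 1st of the month.
Pattern: the 1st of each month.
January 2014: Wed Jan 1 2014.
February 2014: Sat Feb 1 2014.
Next: March 2014 → Sat Mar 1 2014.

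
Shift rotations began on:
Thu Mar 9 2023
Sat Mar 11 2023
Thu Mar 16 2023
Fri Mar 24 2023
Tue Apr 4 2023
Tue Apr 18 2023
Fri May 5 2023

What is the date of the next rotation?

Thu May 25 2023

The spacing grows by 3 each time: 2, 5, 8, 11, 14, 17 days.
Next gap: 20 days. Fri May 5 2023 + 20 days = Thu May 25 2023.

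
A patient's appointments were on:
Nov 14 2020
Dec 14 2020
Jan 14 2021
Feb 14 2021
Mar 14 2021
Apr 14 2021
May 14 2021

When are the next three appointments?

Gaps: 30, 31, 31, 28, 31, 30 days — not constant. Every event is on the 14th of the month.
Pattern: the 14th of each month.
June 2021: Jun 14 2021.
July 2021: Jul 14 2021.
Next: August 2021 → Aug 14 2021.

Jun 14 2021, Jul 14 2021, Aug 14 2021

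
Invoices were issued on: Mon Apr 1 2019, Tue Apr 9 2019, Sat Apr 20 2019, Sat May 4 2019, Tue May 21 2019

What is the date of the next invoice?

Mon Jun 10 2019

The spacing grows by 3 each time: 8, 11, 14, 17 days.
Next gap: 20 days. Tue May 21 2019 + 20 days = Mon Jun 10 2019.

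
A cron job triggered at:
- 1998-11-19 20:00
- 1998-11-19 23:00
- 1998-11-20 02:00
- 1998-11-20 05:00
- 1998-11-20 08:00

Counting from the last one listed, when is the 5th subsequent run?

1998-11-20 23:00

Gaps: 3, 3, 3, 3 hours — each event is 3 hours after the previous one.
1998-11-20 08:00 + 3 h = 1998-11-20 11:00.
1998-11-20 11:00 + 3 h = 1998-11-20 14:00.
1998-11-20 14:00 + 3 h = 1998-11-20 17:00.
1998-11-20 17:00 + 3 h = 1998-11-20 20:00.
1998-11-20 20:00 + 3 h = 1998-11-20 23:00.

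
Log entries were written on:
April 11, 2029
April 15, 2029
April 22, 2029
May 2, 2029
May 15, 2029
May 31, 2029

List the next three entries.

June 19, 2029; July 11, 2029; August 5, 2029

The spacing grows by 3 each time: 4, 7, 10, 13, 16 days.
Next gap: 19 days. May 31, 2029 + 19 days = June 19, 2029.
Next gap: 22 days. June 19, 2029 + 22 days = July 11, 2029.
Next gap: 25 days. July 11, 2029 + 25 days = August 5, 2029.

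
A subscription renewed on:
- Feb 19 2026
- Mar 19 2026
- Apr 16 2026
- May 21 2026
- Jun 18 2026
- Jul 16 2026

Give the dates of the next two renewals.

Aug 20 2026, Sep 17 2026

Gaps: 28, 28, 35, 28, 28 days — a mix of 28 and 35. Every date is a Thursday.
Each is the 3rd Thursday of its month.
August 2026 — 3rd Thursday is Aug 20 2026.
September 2026 — 3rd Thursday is Sep 17 2026.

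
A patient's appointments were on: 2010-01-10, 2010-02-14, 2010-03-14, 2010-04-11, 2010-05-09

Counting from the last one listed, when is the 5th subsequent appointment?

These are Sundays at 28- or 35-day spacing (35, 28, 28, 28).
The pattern: 2nd Sunday of the month.
2nd Sunday of June 2010: 2010-06-13.
July 2010 — 2nd Sunday is 2010-07-11.
2nd Sunday of August 2010: 2010-08-08.
September 2010 — 2nd Sunday is 2010-09-12.
2nd Sunday of October 2010: 2010-10-10.

2010-10-10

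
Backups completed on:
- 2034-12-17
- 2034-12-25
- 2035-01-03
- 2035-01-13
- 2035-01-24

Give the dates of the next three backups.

Intervals are 8, 9, 10, 11 days — an arithmetic progression with common difference 1.
Next gap: 12 days. 2035-01-24 + 12 days = 2035-02-05.
Next gap: 13 days. 2035-02-05 + 13 days = 2035-02-18.
Next gap: 14 days. 2035-02-18 + 14 days = 2035-03-04.

2035-02-05, 2035-02-18, 2035-03-04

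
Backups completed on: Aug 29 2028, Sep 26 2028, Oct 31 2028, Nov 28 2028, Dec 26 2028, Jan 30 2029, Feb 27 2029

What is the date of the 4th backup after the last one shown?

These are Tuesdays with 28, 35, 28, 28, 35, 28-day gaps.
Each is the final Tuesday of its month — Aug 29 2028 is past the 28th, so '4th Tuesday' doesn't fit.
March 2029 ends with Tuesday Mar 27 2029.
Last Tuesday of April 2029: Apr 24 2029.
Last Tuesday of May 2029: May 29 2029.
Last Tuesday of June 2029: Jun 26 2029.

Jun 26 2029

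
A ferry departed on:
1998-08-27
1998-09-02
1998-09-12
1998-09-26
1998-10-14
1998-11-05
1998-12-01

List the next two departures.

The spacing grows by 4 each time: 6, 10, 14, 18, 22, 26 days.
Next gap: 30 days. 1998-12-01 + 30 days = 1998-12-31.
Next gap: 34 days. 1998-12-31 + 34 days = 1999-02-03.

1998-12-31, 1999-02-03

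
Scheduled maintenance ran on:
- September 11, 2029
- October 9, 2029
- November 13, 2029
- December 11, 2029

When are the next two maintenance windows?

January 8, 2030; February 12, 2030

These are Tuesdays at 28- or 35-day spacing (28, 35, 28).
The pattern: 2nd Tuesday of the month.
2nd Tuesday of January 2030: January 8, 2030.
February 2030 — 2nd Tuesday is February 12, 2030.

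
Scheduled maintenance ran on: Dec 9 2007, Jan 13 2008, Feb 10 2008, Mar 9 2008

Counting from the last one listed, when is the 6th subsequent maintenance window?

Sep 14 2008

Gaps: 35, 28, 28 days — a mix of 28 and 35. Every date is a Sunday.
Each is the 2nd Sunday of its month.
2nd Sunday of April 2008: Apr 13 2008.
May 2008 — 2nd Sunday is May 11 2008.
June 2008 — 2nd Sunday is Jun 8 2008.
July 2008 — 2nd Sunday is Jul 13 2008.
August 2008 — 2nd Sunday is Aug 10 2008.
September 2008 — 2nd Sunday is Sep 14 2008.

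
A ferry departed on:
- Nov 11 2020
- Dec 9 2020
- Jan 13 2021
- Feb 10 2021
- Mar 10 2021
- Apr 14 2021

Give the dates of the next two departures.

May 12 2021, Jun 9 2021

Gaps: 28, 35, 28, 28, 35 days — a mix of 28 and 35. Every date is a Wednesday.
Each is the 2nd Wednesday of its month.
2nd Wednesday of May 2021: May 12 2021.
2nd Wednesday of June 2021: Jun 9 2021.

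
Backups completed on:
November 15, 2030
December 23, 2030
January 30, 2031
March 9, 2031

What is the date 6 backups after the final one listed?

The spacing is 38, 38, 38 days — always 38 days.
March 9, 2031 + 38 days = April 16, 2031.
April 16, 2031 + 38 days = May 24, 2031.
May 24, 2031 + 38 days = July 1, 2031.
July 1, 2031 + 38 days = August 8, 2031.
August 8, 2031 + 38 days = September 15, 2031.
September 15, 2031 + 38 days = October 23, 2031.

October 23, 2031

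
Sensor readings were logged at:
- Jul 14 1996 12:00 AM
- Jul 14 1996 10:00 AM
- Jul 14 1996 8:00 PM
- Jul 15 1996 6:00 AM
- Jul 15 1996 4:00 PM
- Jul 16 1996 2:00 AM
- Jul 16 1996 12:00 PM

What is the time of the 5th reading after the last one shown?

The interval is a steady 10 hours (10, 10, 10, 10, 10, 10).
Jul 16 1996 12:00 PM + 10 h = Jul 16 1996 10:00 PM.
Jul 16 1996 10:00 PM + 10 h = Jul 17 1996 8:00 AM.
Jul 17 1996 8:00 AM + 10 h = Jul 17 1996 6:00 PM.
Jul 17 1996 6:00 PM + 10 h = Jul 18 1996 4:00 AM.
Jul 18 1996 4:00 AM + 10 h = Jul 18 1996 2:00 PM.

Jul 18 1996 2:00 PM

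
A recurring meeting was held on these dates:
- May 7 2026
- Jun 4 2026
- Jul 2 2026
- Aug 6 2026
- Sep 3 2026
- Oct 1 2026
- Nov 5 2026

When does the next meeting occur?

These are Thursdays at 28- or 35-day spacing (28, 28, 35, 28, 28, 35).
The pattern: 1st Thursday of the month.
December 2026 — 1st Thursday is Dec 3 2026.

Dec 3 2026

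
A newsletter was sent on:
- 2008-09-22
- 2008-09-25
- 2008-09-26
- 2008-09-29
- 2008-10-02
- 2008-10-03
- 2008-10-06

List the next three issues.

The gap pattern 3, 1, 3, 3, 1, 3 repeats every 3 events.
These are the Mondays, Thursdays and Fridays of each week.
The following Thursday is 2008-10-09.
The following Friday is 2008-10-10.
The following Monday is 2008-10-13.

2008-10-09, 2008-10-10, 2008-10-13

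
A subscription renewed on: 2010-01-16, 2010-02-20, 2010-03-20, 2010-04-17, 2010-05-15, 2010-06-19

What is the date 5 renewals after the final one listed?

2010-11-20

Gaps: 35, 28, 28, 28, 35 days — a mix of 28 and 35. Every date is a Saturday.
Each is the 3rd Saturday of its month.
3rd Saturday of July 2010: 2010-07-17.
August 2010 — 3rd Saturday is 2010-08-21.
3rd Saturday of September 2010: 2010-09-18.
3rd Saturday of October 2010: 2010-10-16.
November 2010 — 3rd Saturday is 2010-11-20.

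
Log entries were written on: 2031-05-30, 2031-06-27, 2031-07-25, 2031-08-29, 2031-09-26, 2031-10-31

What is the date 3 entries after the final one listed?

These are Fridays with 28, 28, 35, 28, 35-day gaps.
Each is the final Friday of its month — 2031-05-30 is past the 28th, so '4th Friday' doesn't fit.
November 2031 ends with Friday 2031-11-28.
December 2031 ends with Friday 2031-12-26.
January 2032 ends with Friday 2032-01-30.

2032-01-30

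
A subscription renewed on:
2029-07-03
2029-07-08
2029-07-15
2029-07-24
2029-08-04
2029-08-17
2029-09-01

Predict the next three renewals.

2029-09-18, 2029-10-07, 2029-10-28

Gaps: 5, 7, 9, 11, 13, 15 days — each gap is 2 larger than the previous one.
Next gap: 17 days. 2029-09-01 + 17 days = 2029-09-18.
Next gap: 19 days. 2029-09-18 + 19 days = 2029-10-07.
Next gap: 21 days. 2029-10-07 + 21 days = 2029-10-28.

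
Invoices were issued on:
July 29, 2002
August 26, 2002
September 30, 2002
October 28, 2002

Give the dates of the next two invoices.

November 25, 2002; December 30, 2002

These are Mondays with 28, 35, 28-day gaps.
Each is the final Monday of its month — July 29, 2002 is past the 28th, so '4th Monday' doesn't fit.
Last Monday of November 2002: November 25, 2002.
December 2002 ends with Monday December 30, 2002.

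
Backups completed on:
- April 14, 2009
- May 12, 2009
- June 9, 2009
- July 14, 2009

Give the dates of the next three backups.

August 11, 2009; September 8, 2009; October 13, 2009

These are Tuesdays at 28- or 35-day spacing (28, 28, 35).
The pattern: 2nd Tuesday of the month.
August 2009 — 2nd Tuesday is August 11, 2009.
2nd Tuesday of September 2009: September 8, 2009.
October 2009 — 2nd Tuesday is October 13, 2009.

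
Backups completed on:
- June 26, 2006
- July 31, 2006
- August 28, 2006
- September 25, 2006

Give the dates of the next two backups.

All Mondays; the gaps (35, 28, 28) vary with month length.
This is the last Monday of each month.
Last Monday of October 2006: October 30, 2006.
November 2006 ends with Monday November 27, 2006.

October 30, 2006; November 27, 2006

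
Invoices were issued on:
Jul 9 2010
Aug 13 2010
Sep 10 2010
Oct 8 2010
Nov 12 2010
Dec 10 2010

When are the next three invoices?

Jan 14 2011, Feb 11 2011, Mar 11 2011

These are Fridays at 28- or 35-day spacing (35, 28, 28, 35, 28).
The pattern: 2nd Friday of the month.
2nd Friday of January 2011: Jan 14 2011.
February 2011 — 2nd Friday is Feb 11 2011.
March 2011 — 2nd Friday is Mar 11 2011.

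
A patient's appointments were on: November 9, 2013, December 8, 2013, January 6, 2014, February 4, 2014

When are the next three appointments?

Every event comes 29 days after the last (29, 29, 29).
February 4, 2014 + 29 days = March 5, 2014.
March 5, 2014 + 29 days = April 3, 2014.
April 3, 2014 + 29 days = May 2, 2014.

March 5, 2014; April 3, 2014; May 2, 2014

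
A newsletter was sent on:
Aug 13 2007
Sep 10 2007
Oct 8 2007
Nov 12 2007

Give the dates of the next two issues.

Dec 10 2007, Jan 14 2008

Gaps: 28, 28, 35 days — a mix of 28 and 35. Every date is a Monday.
Each is the 2nd Monday of its month.
December 2007 — 2nd Monday is Dec 10 2007.
2nd Monday of January 2008: Jan 14 2008.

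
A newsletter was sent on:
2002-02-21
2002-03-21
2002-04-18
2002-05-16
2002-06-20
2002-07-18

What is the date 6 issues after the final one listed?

All dates are Thursdays, 28, 28, 28, 35, 28 days apart.
Specifically, the 3rd Thursday of each month.
3rd Thursday of August 2002: 2002-08-15.
3rd Thursday of September 2002: 2002-09-19.
3rd Thursday of October 2002: 2002-10-17.
November 2002 — 3rd Thursday is 2002-11-21.
December 2002 — 3rd Thursday is 2002-12-19.
January 2003 — 3rd Thursday is 2003-01-16.

2003-01-16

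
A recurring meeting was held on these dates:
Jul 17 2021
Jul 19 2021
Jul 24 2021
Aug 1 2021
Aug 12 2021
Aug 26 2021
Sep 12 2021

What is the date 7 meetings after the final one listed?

The spacing grows by 3 each time: 2, 5, 8, 11, 14, 17 days.
Next gap: 20 days. Sep 12 2021 + 20 days = Oct 2 2021.
Next gap: 23 days. Oct 2 2021 + 23 days = Oct 25 2021.
Next gap: 26 days. Oct 25 2021 + 26 days = Nov 20 2021.
Next gap: 29 days. Nov 20 2021 + 29 days = Dec 19 2021.
Next gap: 32 days. Dec 19 2021 + 32 days = Jan 20 2022.
Next gap: 35 days. Jan 20 2022 + 35 days = Feb 24 2022.
Next gap: 38 days. Feb 24 2022 + 38 days = Apr 3 2022.

Apr 3 2022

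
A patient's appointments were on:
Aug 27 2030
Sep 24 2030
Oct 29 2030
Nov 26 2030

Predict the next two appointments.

These are Tuesdays with 28, 35, 28-day gaps.
Each is the final Tuesday of its month — Oct 29 2030 is past the 28th, so '4th Tuesday' doesn't fit.
December 2030 ends with Tuesday Dec 31 2030.
Last Tuesday of January 2031: Jan 28 2031.

Dec 31 2030, Jan 28 2031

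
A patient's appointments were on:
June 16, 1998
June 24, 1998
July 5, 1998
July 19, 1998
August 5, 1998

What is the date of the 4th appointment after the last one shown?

November 11, 1998

Intervals are 8, 11, 14, 17 days — an arithmetic progression with common difference 3.
Next gap: 20 days. August 5, 1998 + 20 days = August 25, 1998.
Next gap: 23 days. August 25, 1998 + 23 days = September 17, 1998.
Next gap: 26 days. September 17, 1998 + 26 days = October 13, 1998.
Next gap: 29 days. October 13, 1998 + 29 days = November 11, 1998.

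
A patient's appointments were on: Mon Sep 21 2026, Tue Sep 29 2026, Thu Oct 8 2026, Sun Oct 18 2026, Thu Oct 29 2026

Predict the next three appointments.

Tue Nov 10 2026, Mon Nov 23 2026, Mon Dec 7 2026

The spacing grows by 1 each time: 8, 9, 10, 11 days.
Next gap: 12 days. Thu Oct 29 2026 + 12 days = Tue Nov 10 2026.
Next gap: 13 days. Tue Nov 10 2026 + 13 days = Mon Nov 23 2026.
Next gap: 14 days. Mon Nov 23 2026 + 14 days = Mon Dec 7 2026.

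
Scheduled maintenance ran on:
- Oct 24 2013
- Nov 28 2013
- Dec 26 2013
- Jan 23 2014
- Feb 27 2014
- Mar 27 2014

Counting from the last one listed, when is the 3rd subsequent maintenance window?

All dates are Thursdays, 35, 28, 28, 35, 28 days apart.
Specifically, the 4th Thursday of each month.
4th Thursday of April 2014: Apr 24 2014.
4th Thursday of May 2014: May 22 2014.
4th Thursday of June 2014: Jun 26 2014.

Jun 26 2014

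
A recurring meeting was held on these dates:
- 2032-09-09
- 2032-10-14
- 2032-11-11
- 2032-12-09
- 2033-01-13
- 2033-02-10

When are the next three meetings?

All dates are Thursdays, 35, 28, 28, 35, 28 days apart.
Specifically, the 2nd Thursday of each month.
March 2033 — 2nd Thursday is 2033-03-10.
April 2033 — 2nd Thursday is 2033-04-14.
2nd Thursday of May 2033: 2033-05-12.

2033-03-10, 2033-04-14, 2033-05-12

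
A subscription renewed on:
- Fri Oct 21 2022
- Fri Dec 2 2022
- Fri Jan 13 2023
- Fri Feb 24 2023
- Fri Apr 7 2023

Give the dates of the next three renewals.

Fri May 19 2023, Fri Jun 30 2023, Fri Aug 11 2023

Gaps between consecutive events: 42, 42, 42, 42 days — a constant 42-day interval.
Fri Apr 7 2023 + 42 days = Fri May 19 2023.
Fri May 19 2023 + 42 days = Fri Jun 30 2023.
Fri Jun 30 2023 + 42 days = Fri Aug 11 2023.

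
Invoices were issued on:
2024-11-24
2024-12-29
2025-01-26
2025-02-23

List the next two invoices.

2025-03-30, 2025-04-27

These are Sundays with 35, 28, 28-day gaps.
Each is the final Sunday of its month — 2024-12-29 is past the 28th, so '4th Sunday' doesn't fit.
Last Sunday of March 2025: 2025-03-30.
April 2025 ends with Sunday 2025-04-27.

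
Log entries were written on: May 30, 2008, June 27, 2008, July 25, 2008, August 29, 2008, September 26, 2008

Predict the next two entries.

These are Fridays with 28, 28, 35, 28-day gaps.
Each is the final Friday of its month — May 30, 2008 is past the 28th, so '4th Friday' doesn't fit.
October 2008 ends with Friday October 31, 2008.
Last Friday of November 2008: November 28, 2008.

October 31, 2008; November 28, 2008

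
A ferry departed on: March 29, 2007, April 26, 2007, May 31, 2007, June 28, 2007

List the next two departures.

These are Thursdays with 28, 35, 28-day gaps.
Each is the final Thursday of its month — March 29, 2007 is past the 28th, so '4th Thursday' doesn't fit.
July 2007 ends with Thursday July 26, 2007.
Last Thursday of August 2007: August 30, 2007.

July 26, 2007; August 30, 2007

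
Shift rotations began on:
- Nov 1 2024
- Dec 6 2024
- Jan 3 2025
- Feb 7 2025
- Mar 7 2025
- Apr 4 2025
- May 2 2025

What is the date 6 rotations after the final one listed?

Nov 7 2025

Gaps: 35, 28, 35, 28, 28, 28 days — a mix of 28 and 35. Every date is a Friday.
Each is the 1st Friday of its month.
June 2025 — 1st Friday is Jun 6 2025.
July 2025 — 1st Friday is Jul 4 2025.
1st Friday of August 2025: Aug 1 2025.
September 2025 — 1st Friday is Sep 5 2025.
1st Friday of October 2025: Oct 3 2025.
1st Friday of November 2025: Nov 7 2025.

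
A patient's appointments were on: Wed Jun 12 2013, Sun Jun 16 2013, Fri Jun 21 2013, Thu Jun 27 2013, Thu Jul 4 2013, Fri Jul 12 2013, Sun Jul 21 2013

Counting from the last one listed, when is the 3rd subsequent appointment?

Intervals are 4, 5, 6, 7, 8, 9 days — an arithmetic progression with common difference 1.
Next gap: 10 days. Sun Jul 21 2013 + 10 days = Wed Jul 31 2013.
Next gap: 11 days. Wed Jul 31 2013 + 11 days = Sun Aug 11 2013.
Next gap: 12 days. Sun Aug 11 2013 + 12 days = Fri Aug 23 2013.

Fri Aug 23 2013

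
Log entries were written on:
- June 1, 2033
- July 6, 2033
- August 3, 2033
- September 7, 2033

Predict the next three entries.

October 5, 2033; November 2, 2033; December 7, 2033

These are Wednesdays at 28- or 35-day spacing (35, 28, 35).
The pattern: 1st Wednesday of the month.
1st Wednesday of October 2033: October 5, 2033.
November 2033 — 1st Wednesday is November 2, 2033.
December 2033 — 1st Wednesday is December 7, 2033.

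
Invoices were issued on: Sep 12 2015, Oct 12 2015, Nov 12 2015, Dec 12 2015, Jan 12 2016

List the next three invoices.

The day-of-month is always 12 (30, 31, 30, 31 days between events).
So this recurs on the 12th of each month.
Next: February 2016 → Feb 12 2016.
March 2016: Mar 12 2016.
April 2016: Apr 12 2016.

Feb 12 2016, Mar 12 2016, Apr 12 2016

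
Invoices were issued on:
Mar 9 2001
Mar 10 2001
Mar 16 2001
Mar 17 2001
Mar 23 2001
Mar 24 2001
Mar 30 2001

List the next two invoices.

Mar 31 2001, Apr 6 2001

The gap pattern 1, 6, 1, 6, 1, 6 repeats every 2 events.
These are the Fridays and Saturdays of each week.
The following Saturday is Mar 31 2001.
The following Friday is Apr 6 2001.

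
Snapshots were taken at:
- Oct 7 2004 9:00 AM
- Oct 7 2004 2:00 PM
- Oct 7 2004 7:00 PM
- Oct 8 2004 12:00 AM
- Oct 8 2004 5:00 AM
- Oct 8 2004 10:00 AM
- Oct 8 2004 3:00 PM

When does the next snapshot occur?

The interval is a steady 5 hours (5, 5, 5, 5, 5, 5).
Oct 8 2004 3:00 PM + 5 h = Oct 8 2004 8:00 PM.

Oct 8 2004 8:00 PM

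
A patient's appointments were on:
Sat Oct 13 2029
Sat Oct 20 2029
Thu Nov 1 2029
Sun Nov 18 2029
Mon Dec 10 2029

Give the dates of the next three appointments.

Gaps: 7, 12, 17, 22 days — each gap is 5 larger than the previous one.
Next gap: 27 days. Mon Dec 10 2029 + 27 days = Sun Jan 6 2030.
Next gap: 32 days. Sun Jan 6 2030 + 32 days = Thu Feb 7 2030.
Next gap: 37 days. Thu Feb 7 2030 + 37 days = Sat Mar 16 2030.

Sun Jan 6 2030, Thu Feb 7 2030, Sat Mar 16 2030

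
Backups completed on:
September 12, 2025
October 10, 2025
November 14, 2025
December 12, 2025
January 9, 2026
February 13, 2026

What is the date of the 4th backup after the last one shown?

All dates are Fridays, 28, 35, 28, 28, 35 days apart.
Specifically, the 2nd Friday of each month.
2nd Friday of March 2026: March 13, 2026.
April 2026 — 2nd Friday is April 10, 2026.
2nd Friday of May 2026: May 8, 2026.
June 2026 — 2nd Friday is June 12, 2026.

June 12, 2026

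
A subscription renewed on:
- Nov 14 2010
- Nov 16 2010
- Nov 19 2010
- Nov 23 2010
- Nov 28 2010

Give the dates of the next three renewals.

The spacing grows by 1 each time: 2, 3, 4, 5 days.
Next gap: 6 days. Nov 28 2010 + 6 days = Dec 4 2010.
Next gap: 7 days. Dec 4 2010 + 7 days = Dec 11 2010.
Next gap: 8 days. Dec 11 2010 + 8 days = Dec 19 2010.

Dec 4 2010, Dec 11 2010, Dec 19 2010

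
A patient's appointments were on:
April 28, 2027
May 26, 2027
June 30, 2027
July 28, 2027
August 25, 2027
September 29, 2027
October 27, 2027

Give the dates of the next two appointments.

These are Wednesdays with 28, 35, 28, 28, 35, 28-day gaps.
Each is the final Wednesday of its month — June 30, 2027 is past the 28th, so '4th Wednesday' doesn't fit.
November 2027 ends with Wednesday November 24, 2027.
Last Wednesday of December 2027: December 29, 2027.

November 24, 2027; December 29, 2027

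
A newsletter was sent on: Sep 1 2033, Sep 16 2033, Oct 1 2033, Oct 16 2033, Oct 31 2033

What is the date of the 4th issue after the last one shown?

Gaps between consecutive events: 15, 15, 15, 15 days — a constant 15-day interval.
Oct 31 2033 + 15 days = Nov 15 2033.
Nov 15 2033 + 15 days = Nov 30 2033.
Nov 30 2033 + 15 days = Dec 15 2033.
Dec 15 2033 + 15 days = Dec 30 2033.

Dec 30 2033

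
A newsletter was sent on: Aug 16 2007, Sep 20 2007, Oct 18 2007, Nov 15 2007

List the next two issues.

Dec 20 2007, Jan 17 2008

Gaps: 35, 28, 28 days — a mix of 28 and 35. Every date is a Thursday.
Each is the 3rd Thursday of its month.
December 2007 — 3rd Thursday is Dec 20 2007.
January 2008 — 3rd Thursday is Jan 17 2008.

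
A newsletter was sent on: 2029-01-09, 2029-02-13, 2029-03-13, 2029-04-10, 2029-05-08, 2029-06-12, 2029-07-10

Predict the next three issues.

All dates are Tuesdays, 35, 28, 28, 28, 35, 28 days apart.
Specifically, the 2nd Tuesday of each month.
August 2029 — 2nd Tuesday is 2029-08-14.
September 2029 — 2nd Tuesday is 2029-09-11.
October 2029 — 2nd Tuesday is 2029-10-09.

2029-08-14, 2029-09-11, 2029-10-09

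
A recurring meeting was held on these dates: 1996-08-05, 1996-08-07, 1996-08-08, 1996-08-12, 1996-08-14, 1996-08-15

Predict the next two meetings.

Gaps: 2, 1, 4, 2, 1 days — not constant, but cyclic with period 3.
The events fall on every Monday, Wednesday and Thursday.
Next Monday: 1996-08-19.
Next Wednesday: 1996-08-21.

1996-08-19, 1996-08-21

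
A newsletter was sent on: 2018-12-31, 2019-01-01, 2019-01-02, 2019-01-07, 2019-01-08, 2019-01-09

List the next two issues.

2019-01-14, 2019-01-15

The gap pattern 1, 1, 5, 1, 1 repeats every 3 events.
These are the Mondays, Tuesdays and Wednesdays of each week.
The following Monday is 2019-01-14.
Next Tuesday: 2019-01-15.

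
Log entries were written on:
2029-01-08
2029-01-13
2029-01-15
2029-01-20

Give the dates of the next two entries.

2029-01-22, 2029-01-27

Every event lands on a Monday or Saturday (gaps cycle 5, 2, 5).
So the schedule is: every Monday and Saturday.
Next Monday: 2029-01-22.
Next Saturday: 2029-01-27.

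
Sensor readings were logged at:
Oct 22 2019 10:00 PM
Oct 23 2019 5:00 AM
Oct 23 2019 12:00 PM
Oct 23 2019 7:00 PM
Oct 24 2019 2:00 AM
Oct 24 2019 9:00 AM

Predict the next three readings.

Spacing: 7, 7, 7, 7, 7 h — constant 7 h.
Oct 24 2019 9:00 AM + 7 h = Oct 24 2019 4:00 PM.
Oct 24 2019 4:00 PM + 7 h = Oct 24 2019 11:00 PM.
Oct 24 2019 11:00 PM + 7 h = Oct 25 2019 6:00 AM.

Oct 24 2019 4:00 PM, Oct 24 2019 11:00 PM, Oct 25 2019 6:00 AM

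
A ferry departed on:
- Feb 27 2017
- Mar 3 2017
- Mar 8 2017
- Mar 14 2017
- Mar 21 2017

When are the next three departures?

Mar 29 2017, Apr 7 2017, Apr 17 2017

The spacing grows by 1 each time: 4, 5, 6, 7 days.
Next gap: 8 days. Mar 21 2017 + 8 days = Mar 29 2017.
Next gap: 9 days. Mar 29 2017 + 9 days = Apr 7 2017.
Next gap: 10 days. Apr 7 2017 + 10 days = Apr 17 2017.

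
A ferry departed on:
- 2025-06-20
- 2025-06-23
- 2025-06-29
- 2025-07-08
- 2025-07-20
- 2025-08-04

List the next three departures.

2025-08-22, 2025-09-12, 2025-10-06

The spacing grows by 3 each time: 3, 6, 9, 12, 15 days.
Next gap: 18 days. 2025-08-04 + 18 days = 2025-08-22.
Next gap: 21 days. 2025-08-22 + 21 days = 2025-09-12.
Next gap: 24 days. 2025-09-12 + 24 days = 2025-10-06.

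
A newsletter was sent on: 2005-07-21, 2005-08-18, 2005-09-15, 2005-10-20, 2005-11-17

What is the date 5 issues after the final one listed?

All dates are Thursdays, 28, 28, 35, 28 days apart.
Specifically, the 3rd Thursday of each month.
3rd Thursday of December 2005: 2005-12-15.
January 2006 — 3rd Thursday is 2006-01-19.
February 2006 — 3rd Thursday is 2006-02-16.
3rd Thursday of March 2006: 2006-03-16.
April 2006 — 3rd Thursday is 2006-04-20.

2006-04-20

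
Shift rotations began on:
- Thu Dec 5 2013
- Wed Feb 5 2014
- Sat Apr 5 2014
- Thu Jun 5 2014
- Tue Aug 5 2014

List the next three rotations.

Gaps: 62, 59, 61, 61 days — not constant. Every event is on the 5th of the month.
Pattern: the 5th of every 2 months.
Next: October 2014 → Sun Oct 5 2014.
December 2014: Fri Dec 5 2014.
February 2015: Thu Feb 5 2015.

Sun Oct 5 2014, Fri Dec 5 2014, Thu Feb 5 2015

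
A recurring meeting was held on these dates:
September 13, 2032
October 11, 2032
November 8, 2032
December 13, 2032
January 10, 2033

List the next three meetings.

February 14, 2033; March 14, 2033; April 11, 2033

These are Mondays at 28- or 35-day spacing (28, 28, 35, 28).
The pattern: 2nd Monday of the month.
February 2033 — 2nd Monday is February 14, 2033.
2nd Monday of March 2033: March 14, 2033.
2nd Monday of April 2033: April 11, 2033.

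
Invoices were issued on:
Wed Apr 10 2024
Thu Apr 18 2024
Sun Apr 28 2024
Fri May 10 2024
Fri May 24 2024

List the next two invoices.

Intervals are 8, 10, 12, 14 days — an arithmetic progression with common difference 2.
Next gap: 16 days. Fri May 24 2024 + 16 days = Sun Jun 9 2024.
Next gap: 18 days. Sun Jun 9 2024 + 18 days = Thu Jun 27 2024.

Sun Jun 9 2024, Thu Jun 27 2024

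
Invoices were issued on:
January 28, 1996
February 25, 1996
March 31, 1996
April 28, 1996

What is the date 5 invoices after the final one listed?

These are Sundays with 28, 35, 28-day gaps.
Each is the final Sunday of its month — March 31, 1996 is past the 28th, so '4th Sunday' doesn't fit.
Last Sunday of May 1996: May 26, 1996.
June 1996 ends with Sunday June 30, 1996.
July 1996 ends with Sunday July 28, 1996.
Last Sunday of August 1996: August 25, 1996.
September 1996 ends with Sunday September 29, 1996.

September 29, 1996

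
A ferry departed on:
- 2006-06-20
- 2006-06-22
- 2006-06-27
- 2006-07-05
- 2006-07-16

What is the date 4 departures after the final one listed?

The spacing grows by 3 each time: 2, 5, 8, 11 days.
Next gap: 14 days. 2006-07-16 + 14 days = 2006-07-30.
Next gap: 17 days. 2006-07-30 + 17 days = 2006-08-16.
Next gap: 20 days. 2006-08-16 + 20 days = 2006-09-05.
Next gap: 23 days. 2006-09-05 + 23 days = 2006-09-28.

2006-09-28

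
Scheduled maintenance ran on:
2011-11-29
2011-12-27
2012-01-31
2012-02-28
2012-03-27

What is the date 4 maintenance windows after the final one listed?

2012-07-31

These are Tuesdays with 28, 35, 28, 28-day gaps.
Each is the final Tuesday of its month — 2011-11-29 is past the 28th, so '4th Tuesday' doesn't fit.
April 2012 ends with Tuesday 2012-04-24.
Last Tuesday of May 2012: 2012-05-29.
June 2012 ends with Tuesday 2012-06-26.
Last Tuesday of July 2012: 2012-07-31.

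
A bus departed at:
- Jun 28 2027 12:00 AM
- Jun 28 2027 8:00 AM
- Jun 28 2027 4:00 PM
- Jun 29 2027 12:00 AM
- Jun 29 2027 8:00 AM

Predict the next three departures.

Jun 29 2027 4:00 PM, Jun 30 2027 12:00 AM, Jun 30 2027 8:00 AM

Gaps: 8, 8, 8, 8 hours — each event is 8 hours after the previous one.
Jun 29 2027 8:00 AM + 8 h = Jun 29 2027 4:00 PM.
Jun 29 2027 4:00 PM + 8 h = Jun 30 2027 12:00 AM.
Jun 30 2027 12:00 AM + 8 h = Jun 30 2027 8:00 AM.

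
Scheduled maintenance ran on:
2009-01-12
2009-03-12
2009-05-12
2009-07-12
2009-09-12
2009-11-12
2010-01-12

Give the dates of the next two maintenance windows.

2010-03-12, 2010-05-12

Each date is the 12th; the gaps (59, 61, 61, 62, 61, 61) track the month lengths.
The rule is the 12th of every 2 months.
Next: March 2010 → 2010-03-12.
Next: May 2010 → 2010-05-12.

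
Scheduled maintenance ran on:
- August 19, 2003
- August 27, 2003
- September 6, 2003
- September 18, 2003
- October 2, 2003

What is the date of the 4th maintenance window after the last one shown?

December 17, 2003

Intervals are 8, 10, 12, 14 days — an arithmetic progression with common difference 2.
Next gap: 16 days. October 2, 2003 + 16 days = October 18, 2003.
Next gap: 18 days. October 18, 2003 + 18 days = November 5, 2003.
Next gap: 20 days. November 5, 2003 + 20 days = November 25, 2003.
Next gap: 22 days. November 25, 2003 + 22 days = December 17, 2003.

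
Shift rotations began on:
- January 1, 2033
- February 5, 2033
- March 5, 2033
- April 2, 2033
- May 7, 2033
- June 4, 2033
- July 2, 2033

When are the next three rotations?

Gaps: 35, 28, 28, 35, 28, 28 days — a mix of 28 and 35. Every date is a Saturday.
Each is the 1st Saturday of its month.
1st Saturday of August 2033: August 6, 2033.
1st Saturday of September 2033: September 3, 2033.
October 2033 — 1st Saturday is October 1, 2033.

August 6, 2033; September 3, 2033; October 1, 2033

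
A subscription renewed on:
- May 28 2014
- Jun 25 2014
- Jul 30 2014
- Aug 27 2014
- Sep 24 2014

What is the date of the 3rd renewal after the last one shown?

Every date is a Wednesday; gaps 28, 35, 28, 28 days.
Each is the last Wednesday of its month (at least one falls on the 29th or later, ruling out '4th Wednesday').
Last Wednesday of October 2014: Oct 29 2014.
November 2014 ends with Wednesday Nov 26 2014.
Last Wednesday of December 2014: Dec 31 2014.

Dec 31 2014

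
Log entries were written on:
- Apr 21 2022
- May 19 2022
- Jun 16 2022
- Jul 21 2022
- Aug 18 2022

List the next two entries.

All dates are Thursdays, 28, 28, 35, 28 days apart.
Specifically, the 3rd Thursday of each month.
3rd Thursday of September 2022: Sep 15 2022.
3rd Thursday of October 2022: Oct 20 2022.

Sep 15 2022, Oct 20 2022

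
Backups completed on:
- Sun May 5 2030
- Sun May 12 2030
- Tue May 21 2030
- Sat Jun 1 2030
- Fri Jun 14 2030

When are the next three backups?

Gaps: 7, 9, 11, 13 days — each gap is 2 larger than the previous one.
Next gap: 15 days. Fri Jun 14 2030 + 15 days = Sat Jun 29 2030.
Next gap: 17 days. Sat Jun 29 2030 + 17 days = Tue Jul 16 2030.
Next gap: 19 days. Tue Jul 16 2030 + 19 days = Sun Aug 4 2030.

Sat Jun 29 2030, Tue Jul 16 2030, Sun Aug 4 2030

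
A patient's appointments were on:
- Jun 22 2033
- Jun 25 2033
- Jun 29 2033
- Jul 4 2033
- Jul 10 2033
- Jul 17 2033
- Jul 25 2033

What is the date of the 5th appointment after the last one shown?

Sep 18 2033

The spacing grows by 1 each time: 3, 4, 5, 6, 7, 8 days.
Next gap: 9 days. Jul 25 2033 + 9 days = Aug 3 2033.
Next gap: 10 days. Aug 3 2033 + 10 days = Aug 13 2033.
Next gap: 11 days. Aug 13 2033 + 11 days = Aug 24 2033.
Next gap: 12 days. Aug 24 2033 + 12 days = Sep 5 2033.
Next gap: 13 days. Sep 5 2033 + 13 days = Sep 18 2033.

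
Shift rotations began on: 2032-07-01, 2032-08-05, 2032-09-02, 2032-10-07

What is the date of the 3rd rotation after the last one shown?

2033-01-06

These are Thursdays at 28- or 35-day spacing (35, 28, 35).
The pattern: 1st Thursday of the month.
November 2032 — 1st Thursday is 2032-11-04.
1st Thursday of December 2032: 2032-12-02.
January 2033 — 1st Thursday is 2033-01-06.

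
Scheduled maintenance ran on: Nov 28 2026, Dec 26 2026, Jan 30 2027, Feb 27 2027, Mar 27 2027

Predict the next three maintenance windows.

These are Saturdays with 28, 35, 28, 28-day gaps.
Each is the final Saturday of its month — Jan 30 2027 is past the 28th, so '4th Saturday' doesn't fit.
Last Saturday of April 2027: Apr 24 2027.
Last Saturday of May 2027: May 29 2027.
June 2027 ends with Saturday Jun 26 2027.

Apr 24 2027, May 29 2027, Jun 26 2027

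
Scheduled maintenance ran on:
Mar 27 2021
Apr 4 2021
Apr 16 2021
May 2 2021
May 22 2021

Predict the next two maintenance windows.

Jun 15 2021, Jul 13 2021

Gaps: 8, 12, 16, 20 days — each gap is 4 larger than the previous one.
Next gap: 24 days. May 22 2021 + 24 days = Jun 15 2021.
Next gap: 28 days. Jun 15 2021 + 28 days = Jul 13 2021.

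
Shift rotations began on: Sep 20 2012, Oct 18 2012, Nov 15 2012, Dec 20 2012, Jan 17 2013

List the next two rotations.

Gaps: 28, 28, 35, 28 days — a mix of 28 and 35. Every date is a Thursday.
Each is the 3rd Thursday of its month.
February 2013 — 3rd Thursday is Feb 21 2013.
3rd Thursday of March 2013: Mar 21 2013.

Feb 21 2013, Mar 21 2013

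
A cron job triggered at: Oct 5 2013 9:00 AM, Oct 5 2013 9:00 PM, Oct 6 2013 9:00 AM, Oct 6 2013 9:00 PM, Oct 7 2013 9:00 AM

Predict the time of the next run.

Gaps: 12, 12, 12, 12 hours — each event is 12 hours after the previous one.
Oct 7 2013 9:00 AM + 12 h = Oct 7 2013 9:00 PM.

Oct 7 2013 9:00 PM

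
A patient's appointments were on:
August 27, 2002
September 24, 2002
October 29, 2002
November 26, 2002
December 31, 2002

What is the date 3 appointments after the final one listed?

March 25, 2003

All Tuesdays; the gaps (28, 35, 28, 35) vary with month length.
This is the last Tuesday of each month.
Last Tuesday of January 2003: January 28, 2003.
Last Tuesday of February 2003: February 25, 2003.
Last Tuesday of March 2003: March 25, 2003.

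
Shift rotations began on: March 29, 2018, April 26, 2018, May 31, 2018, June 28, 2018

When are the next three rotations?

July 26, 2018; August 30, 2018; September 27, 2018

Every date is a Thursday; gaps 28, 35, 28 days.
Each is the last Thursday of its month (at least one falls on the 29th or later, ruling out '4th Thursday').
July 2018 ends with Thursday July 26, 2018.
August 2018 ends with Thursday August 30, 2018.
September 2018 ends with Thursday September 27, 2018.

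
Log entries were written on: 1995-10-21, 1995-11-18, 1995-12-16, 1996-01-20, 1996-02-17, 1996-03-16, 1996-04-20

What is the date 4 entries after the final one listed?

1996-08-17

These are Saturdays at 28- or 35-day spacing (28, 28, 35, 28, 28, 35).
The pattern: 3rd Saturday of the month.
3rd Saturday of May 1996: 1996-05-18.
June 1996 — 3rd Saturday is 1996-06-15.
July 1996 — 3rd Saturday is 1996-07-20.
3rd Saturday of August 1996: 1996-08-17.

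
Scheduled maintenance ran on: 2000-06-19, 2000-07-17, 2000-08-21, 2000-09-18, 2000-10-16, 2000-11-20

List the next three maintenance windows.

All dates are Mondays, 28, 35, 28, 28, 35 days apart.
Specifically, the 3rd Monday of each month.
3rd Monday of December 2000: 2000-12-18.
January 2001 — 3rd Monday is 2001-01-15.
February 2001 — 3rd Monday is 2001-02-19.

2000-12-18, 2001-01-15, 2001-02-19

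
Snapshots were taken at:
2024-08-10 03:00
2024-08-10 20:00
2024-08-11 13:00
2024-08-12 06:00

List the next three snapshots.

2024-08-12 23:00, 2024-08-13 16:00, 2024-08-14 09:00

Spacing: 17, 17, 17 h — constant 17 h.
2024-08-12 06:00 + 17 h = 2024-08-12 23:00.
2024-08-12 23:00 + 17 h = 2024-08-13 16:00.
2024-08-13 16:00 + 17 h = 2024-08-14 09:00.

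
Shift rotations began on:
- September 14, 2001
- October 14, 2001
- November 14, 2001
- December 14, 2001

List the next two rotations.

Gaps: 30, 31, 30 days — not constant. Every event is on the 14th of the month.
Pattern: the 14th of each month.
January 2002: January 14, 2002.
February 2002: February 14, 2002.

January 14, 2002; February 14, 2002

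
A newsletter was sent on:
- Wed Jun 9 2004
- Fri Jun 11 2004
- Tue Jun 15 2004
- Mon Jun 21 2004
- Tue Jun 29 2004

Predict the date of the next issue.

Fri Jul 9 2004

Intervals are 2, 4, 6, 8 days — an arithmetic progression with common difference 2.
Next gap: 10 days. Tue Jun 29 2004 + 10 days = Fri Jul 9 2004.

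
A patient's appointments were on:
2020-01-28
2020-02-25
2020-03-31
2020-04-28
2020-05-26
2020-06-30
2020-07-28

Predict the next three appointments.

These are Tuesdays with 28, 35, 28, 28, 35, 28-day gaps.
Each is the final Tuesday of its month — 2020-03-31 is past the 28th, so '4th Tuesday' doesn't fit.
August 2020 ends with Tuesday 2020-08-25.
September 2020 ends with Tuesday 2020-09-29.
Last Tuesday of October 2020: 2020-10-27.

2020-08-25, 2020-09-29, 2020-10-27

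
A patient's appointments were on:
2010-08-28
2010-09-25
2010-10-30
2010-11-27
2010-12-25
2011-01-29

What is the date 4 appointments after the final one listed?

Every date is a Saturday; gaps 28, 35, 28, 28, 35 days.
Each is the last Saturday of its month (at least one falls on the 29th or later, ruling out '4th Saturday').
February 2011 ends with Saturday 2011-02-26.
Last Saturday of March 2011: 2011-03-26.
Last Saturday of April 2011: 2011-04-30.
Last Saturday of May 2011: 2011-05-28.

2011-05-28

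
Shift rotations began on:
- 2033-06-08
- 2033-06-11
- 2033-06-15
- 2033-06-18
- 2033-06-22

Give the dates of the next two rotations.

2033-06-25, 2033-06-29

Gaps: 3, 4, 3, 4 days — not constant, but cyclic with period 2.
The events fall on every Wednesday and Saturday.
Next Saturday: 2033-06-25.
Next Wednesday: 2033-06-29.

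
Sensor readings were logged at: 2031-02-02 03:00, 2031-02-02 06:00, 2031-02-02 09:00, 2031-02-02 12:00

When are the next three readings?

Spacing: 3, 3, 3 h — constant 3 h.
2031-02-02 12:00 + 3 h = 2031-02-02 15:00.
2031-02-02 15:00 + 3 h = 2031-02-02 18:00.
2031-02-02 18:00 + 3 h = 2031-02-02 21:00.

2031-02-02 15:00, 2031-02-02 18:00, 2031-02-02 21:00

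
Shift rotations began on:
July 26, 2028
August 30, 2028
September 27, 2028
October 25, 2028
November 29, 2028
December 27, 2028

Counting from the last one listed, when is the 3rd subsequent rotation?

March 28, 2029

Every date is a Wednesday; gaps 35, 28, 28, 35, 28 days.
Each is the last Wednesday of its month (at least one falls on the 29th or later, ruling out '4th Wednesday').
Last Wednesday of January 2029: January 31, 2029.
Last Wednesday of February 2029: February 28, 2029.
March 2029 ends with Wednesday March 28, 2029.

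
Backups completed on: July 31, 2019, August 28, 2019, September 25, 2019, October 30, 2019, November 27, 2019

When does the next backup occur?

December 25, 2019

All Wednesdays; the gaps (28, 28, 35, 28) vary with month length.
This is the last Wednesday of each month.
December 2019 ends with Wednesday December 25, 2019.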